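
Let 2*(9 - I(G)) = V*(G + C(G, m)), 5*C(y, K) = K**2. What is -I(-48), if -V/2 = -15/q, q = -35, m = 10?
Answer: 3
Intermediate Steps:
C(y, K) = K**2/5
V = -6/7 (V = -(-30)/(-35) = -(-30)*(-1)/35 = -2*3/7 = -6/7 ≈ -0.85714)
I(G) = 123/7 + 3*G/7 (I(G) = 9 - (-3)*(G + (1/5)*10**2)/7 = 9 - (-3)*(G + (1/5)*100)/7 = 9 - (-3)*(G + 20)/7 = 9 - (-3)*(20 + G)/7 = 9 - (-120/7 - 6*G/7)/2 = 9 + (60/7 + 3*G/7) = 123/7 + 3*G/7)
-I(-48) = -(123/7 + (3/7)*(-48)) = -(123/7 - 144/7) = -1*(-3) = 3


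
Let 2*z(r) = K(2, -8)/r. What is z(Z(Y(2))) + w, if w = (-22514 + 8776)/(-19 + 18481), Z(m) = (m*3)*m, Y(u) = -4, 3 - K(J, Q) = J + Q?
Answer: -192115/295392 ≈ -0.65037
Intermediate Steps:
K(J, Q) = 3 - J - Q (K(J, Q) = 3 - (J + Q) = 3 + (-J - Q) = 3 - J - Q)
Z(m) = 3*m² (Z(m) = (3*m)*m = 3*m²)
w = -6869/9231 (w = -13738/18462 = -13738*1/18462 = -6869/9231 ≈ -0.74412)
z(r) = 9/(2*r) (z(r) = ((3 - 1*2 - 1*(-8))/r)/2 = ((3 - 2 + 8)/r)/2 = (9/r)/2 = 9/(2*r))
z(Z(Y(2))) + w = 9/(2*((3*(-4)²))) - 6869/9231 = 9/(2*((3*16))) - 6869/9231 = (9/2)/48 - 6869/9231 = (9/2)*(1/48) - 6869/9231 = 3/32 - 6869/9231 = -192115/295392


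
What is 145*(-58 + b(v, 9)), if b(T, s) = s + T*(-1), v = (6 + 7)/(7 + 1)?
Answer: -58725/8 ≈ -7340.6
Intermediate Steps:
v = 13/8 ≈ 1.6250
b(T, s) = s - T
145*(-58 + b(v, 9)) = 145*(-58 + (9 - 1*13/8)) = 145*(-58 + (9 - 13/8)) = 145*(-58 + 59/8) = 145*(-405/8) = -58725/8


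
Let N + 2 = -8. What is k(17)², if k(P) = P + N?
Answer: 49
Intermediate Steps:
N = -10 (N = -2 - 8 = -10)
k(P) = -10 + P (k(P) = P - 10 = -10 + P)
k(17)² = (-10 + 17)² = 7² = 49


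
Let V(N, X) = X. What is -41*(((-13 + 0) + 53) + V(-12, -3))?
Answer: -1517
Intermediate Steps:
-41*(((-13 + 0) + 53) + V(-12, -3)) = -41*(((-13 + 0) + 53) - 3) = -41*((-13 + 53) - 3) = -41*(40 - 3) = -41*37 = -1517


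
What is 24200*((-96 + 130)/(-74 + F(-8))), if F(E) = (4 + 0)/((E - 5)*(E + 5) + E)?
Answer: -2550680/229 ≈ -11138.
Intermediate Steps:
F(E) = 4/(E + (-5 + E)*(5 + E)) (F(E) = 4/((-5 + E)*(5 + E) + E) = 4/(E + (-5 + E)*(5 + E)))
24200*((-96 + 130)/(-74 + F(-8))) = 24200*((-96 + 130)/(-74 + 4/(-25 - 8 + (-8)²))) = 24200*(34/(-74 + 4/(-25 - 8 + 64))) = 24200*(34/(-74 + 4/31)) = 24200*(34/(-2290/31)) = 24200*(34*(-31/2290)) = 24200*(-527/1145) = -2550680/229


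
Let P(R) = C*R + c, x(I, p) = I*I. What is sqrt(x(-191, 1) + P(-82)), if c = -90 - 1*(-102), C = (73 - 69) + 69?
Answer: sqrt(30507) ≈ 174.66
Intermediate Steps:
C = 73 (C = 4 + 69 = 73)
c = 12 (c = -90 + 102 = 12)
x(I, p) = I**2
P(R) = 12 + 73*R (P(R) = 73*R + 12 = 12 + 73*R)
sqrt(x(-191, 1) + P(-82)) = sqrt((-191)**2 + (12 + 73*(-82))) = sqrt(36481 + (12 - 5986)) = sqrt(36481 - 5974) = sqrt(30507)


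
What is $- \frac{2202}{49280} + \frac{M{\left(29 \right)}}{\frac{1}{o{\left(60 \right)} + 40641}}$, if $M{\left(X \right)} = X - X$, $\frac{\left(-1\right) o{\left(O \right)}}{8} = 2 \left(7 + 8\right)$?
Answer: $- \frac{1101}{24640} \approx -0.044683$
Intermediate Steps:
$o{\left(O \right)} = -240$ ($o{\left(O \right)} = - 8 \cdot 2 \left(7 + 8\right) = - 8 \cdot 2 \cdot 15 = \left(-8\right) 30 = -240$)
$M{\left(X \right)} = 0$
$- \frac{2202}{49280} + \frac{M{\left(29 \right)}}{\frac{1}{o{\left(60 \right)} + 40641}} = - \frac{2202}{49280} + \frac{0}{\frac{1}{-240 + 40641}} = \left(-2202\right) \frac{1}{49280} + \frac{0}{\frac{1}{40401}} = - \frac{1101}{24640} + 0 \frac{1}{\frac{1}{40401}} = - \frac{1101}{24640} + 0 \cdot 40401 = - \frac{1101}{24640} + 0 = - \frac{1101}{24640}$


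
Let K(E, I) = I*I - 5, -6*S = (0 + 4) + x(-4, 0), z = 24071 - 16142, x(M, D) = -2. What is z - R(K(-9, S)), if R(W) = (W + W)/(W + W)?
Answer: 7928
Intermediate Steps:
z = 7929
S = -1/3 (S = -((0 + 4) - 2)/6 = -(4 - 2)/6 = -1/6*2 = -1/3 ≈ -0.33333)
K(E, I) = -5 + I**2 (K(E, I) = I**2 - 5 = -5 + I**2)
R(W) = 1 (R(W) = (2*W)/((2*W)) = (2*W)*(1/(2*W)) = 1)
z - R(K(-9, S)) = 7929 - 1*1 = 7929 - 1 = 7928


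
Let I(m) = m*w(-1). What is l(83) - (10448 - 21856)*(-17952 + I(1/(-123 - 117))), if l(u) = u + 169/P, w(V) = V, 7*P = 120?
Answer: -24575553073/120 ≈ -2.0480e+8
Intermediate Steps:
P = 120/7 (P = (⅐)*120 = 120/7 ≈ 17.143)
I(m) = -m (I(m) = m*(-1) = -m)
l(u) = 1183/120 + u (l(u) = u + 169/(120/7) = u + 169*(7/120) = u + 1183/120 = 1183/120 + u)
l(83) - (10448 - 21856)*(-17952 + I(1/(-123 - 117))) = (1183/120 + 83) - (10448 - 21856)*(-17952 - 1/(-123 - 117)) = 11143/120 - (-11408)*(-17952 - 1/(-240)) = 11143/120 - (-11408)*(-17952 - 1*(-1/240)) = 11143/120 - (-11408)*(-17952 + 1/240) = 11143/120 - (-11408)*(-4308479)/240 = 11143/120 - 1*3071945527/15 = 11143/120 - 3071945527/15 = -24575553073/120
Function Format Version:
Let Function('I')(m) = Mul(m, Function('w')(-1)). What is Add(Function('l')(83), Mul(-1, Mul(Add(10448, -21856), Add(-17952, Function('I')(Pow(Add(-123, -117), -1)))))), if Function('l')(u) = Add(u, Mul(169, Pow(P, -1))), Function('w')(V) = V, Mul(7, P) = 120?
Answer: Rational(-24575553073, 120) ≈ -2.0480e+8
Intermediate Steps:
P = Rational(120, 7) (P = Mul(Rational(1, 7), 120) = Rational(120, 7) ≈ 17.143)
Function('I')(m) = Mul(-1, m) (Function('I')(m) = Mul(m, -1) = Mul(-1, m))
Function('l')(u) = Add(Rational(1183, 120), u) (Function('l')(u) = Add(u, Mul(169, Pow(Rational(120, 7), -1))) = Add(u, Mul(169, Rational(7, 120))) = Add(u, Rational(1183, 120)) = Add(Rational(1183, 120), u))
Add(Function('l')(83), Mul(-1, Mul(Add(10448, -21856), Add(-17952, Function('I')(Pow(Add(-123, -117), -1)))))) = Add(Add(Rational(1183, 120), 83), Mul(-1, Mul(Add(10448, -21856), Add(-17952, Mul(-1, Pow(Add(-123, -117), -1)))))) = Add(Rational(11143, 120), Mul(-1, Mul(-11408, Add(-17952, Mul(-1, Pow(-240, -1)))))) = Add(Rational(11143, 120), Mul(-1, Mul(-11408, Add(-17952, Mul(-1, Rational(-1, 240)))))) = Add(Rational(11143, 120), Mul(-1, Mul(-11408, Add(-17952, Rational(1, 240))))) = Add(Rational(11143, 120), Mul(-1, Mul(-11408, Rational(-4308479, 240)))) = Add(Rational(11143, 120), Mul(-1, Rational(3071945527, 15))) = Add(Rational(11143, 120), Rational(-3071945527, 15)) = Rational(-24575553073, 120)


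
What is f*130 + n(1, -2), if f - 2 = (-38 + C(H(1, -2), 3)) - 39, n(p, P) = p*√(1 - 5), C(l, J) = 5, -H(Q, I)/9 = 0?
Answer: -9100 + 2*I ≈ -9100.0 + 2.0*I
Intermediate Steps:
H(Q, I) = 0 (H(Q, I) = -9*0 = 0)
n(p, P) = 2*I*p (n(p, P) = p*√(-4) = p*(2*I) = 2*I*p)
f = -70 (f = 2 + ((-38 + 5) - 39) = 2 + (-33 - 39) = 2 - 72 = -70)
f*130 + n(1, -2) = -70*130 + 2*I*1 = -9100 + 2*I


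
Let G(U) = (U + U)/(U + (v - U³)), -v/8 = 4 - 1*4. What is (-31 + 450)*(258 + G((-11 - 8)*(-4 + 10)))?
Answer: 1404784652/12995 ≈ 1.0810e+5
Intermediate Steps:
v = 0 (v = -8*(4 - 1*4) = -8*(4 - 4) = -8*0 = 0)
G(U) = 2*U/(U - U³) (G(U) = (U + U)/(U + (0 - U³)) = (2*U)/(U - U³) = 2*U/(U - U³))
(-31 + 450)*(258 + G((-11 - 8)*(-4 + 10))) = (-31 + 450)*(258 + 2/(1 - ((-11 - 8)*(-4 + 10))²)) = 419*(258 + 2/(1 - (-19*6)²)) = 419*(258 + 2/(1 - 1*(-114)²)) = 419*(258 + 2/(1 - 1*12996)) = 419*(258 + 2/(1 - 12996)) = 419*(258 + 2/(-12995)) = 419*(258 + 2*(-1/12995)) = 419*(258 - 2/12995) = 419*(3352708/12995) = 1404784652/12995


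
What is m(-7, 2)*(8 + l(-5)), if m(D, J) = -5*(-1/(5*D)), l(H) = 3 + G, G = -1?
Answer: -10/7 ≈ -1.4286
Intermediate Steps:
l(H) = 2 (l(H) = 3 - 1 = 2)
m(D, J) = 1/D (m(D, J) = -(-1)/D = 1/D)
m(-7, 2)*(8 + l(-5)) = (8 + 2)/(-7) = -⅐*10 = -10/7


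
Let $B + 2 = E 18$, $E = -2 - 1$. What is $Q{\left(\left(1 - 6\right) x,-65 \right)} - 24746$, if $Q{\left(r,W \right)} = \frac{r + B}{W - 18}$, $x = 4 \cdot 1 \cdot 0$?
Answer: $- \frac{2053862}{83} \approx -24745.0$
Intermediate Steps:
$E = -3$ ($E = -2 - 1 = -3$)
$x = 0$ ($x = 4 \cdot 0 = 0$)
$B = -56$ ($B = -2 - 54 = -56$)
$Q{\left(r,W \right)} = \frac{-56 + r}{-18 + W}$ ($Q{\left(r,W \right)} = \frac{r - 56}{W - 18} = \frac{-56 + r}{-18 + W}$)
$Q{\left(\left(1 - 6\right) x,-65 \right)} - 24746 = \frac{-56 + \left(1 - 6\right) 0}{-18 - 65} - 24746 = \frac{-56 - 0}{-83} - 24746 = - \frac{-56 + 0}{83} - 24746 = \left(- \frac{1}{83}\right) \left(-56\right) - 24746 = \frac{56}{83} - 24746 = - \frac{2053862}{83}$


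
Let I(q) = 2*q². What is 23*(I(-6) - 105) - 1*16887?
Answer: -17646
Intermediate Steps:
23*(I(-6) - 105) - 1*16887 = 23*(2*(-6)² - 105) - 1*16887 = 23*(2*36 - 105) - 16887 = 23*(72 - 105) - 16887 = 23*(-33) - 16887 = -759 - 16887 = -17646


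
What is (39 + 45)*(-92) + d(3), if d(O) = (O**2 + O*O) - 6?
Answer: -7716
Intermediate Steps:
d(O) = -6 + 2*O**2 (d(O) = (O**2 + O**2) - 6 = 2*O**2 - 6 = -6 + 2*O**2)
(39 + 45)*(-92) + d(3) = (39 + 45)*(-92) + (-6 + 2*3**2) = 84*(-92) + (-6 + 2*9) = -7728 + (-6 + 18) = -7728 + 12 = -7716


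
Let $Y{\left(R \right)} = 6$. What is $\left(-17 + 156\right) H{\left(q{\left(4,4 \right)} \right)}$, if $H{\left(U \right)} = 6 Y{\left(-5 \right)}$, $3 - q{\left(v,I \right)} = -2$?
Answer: $5004$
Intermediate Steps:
$q{\left(v,I \right)} = 5$ ($q{\left(v,I \right)} = 3 - -2 = 3 + 2 = 5$)
$H{\left(U \right)} = 36$ ($H{\left(U \right)} = 6 \cdot 6 = 36$)
$\left(-17 + 156\right) H{\left(q{\left(4,4 \right)} \right)} = \left(-17 + 156\right) 36 = 139 \cdot 36 = 5004$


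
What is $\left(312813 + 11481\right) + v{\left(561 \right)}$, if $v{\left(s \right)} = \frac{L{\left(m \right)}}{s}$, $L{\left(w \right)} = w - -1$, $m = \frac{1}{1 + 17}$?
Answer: $\frac{3274720831}{10098} \approx 3.2429 \cdot 10^{5}$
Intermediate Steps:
$m = \frac{1}{18} \approx 0.055556$
$L{\left(w \right)} = 1 + w$ ($L{\left(w \right)} = w + 1 = 1 + w$)
$v{\left(s \right)} = \frac{19}{18 s}$ ($v{\left(s \right)} = \frac{1 + \frac{1}{18}}{s} = \frac{19}{18 s}$)
$\left(312813 + 11481\right) + v{\left(561 \right)} = \left(312813 + 11481\right) + \frac{19}{18 \cdot 561} = 324294 + \frac{19}{18} \cdot \frac{1}{561} = 324294 + \frac{19}{10098} = \frac{3274720831}{10098}$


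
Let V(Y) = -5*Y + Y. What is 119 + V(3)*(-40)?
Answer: 599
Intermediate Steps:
V(Y) = -4*Y
119 + V(3)*(-40) = 119 - 4*3*(-40) = 119 - 12*(-40) = 119 + 480 = 599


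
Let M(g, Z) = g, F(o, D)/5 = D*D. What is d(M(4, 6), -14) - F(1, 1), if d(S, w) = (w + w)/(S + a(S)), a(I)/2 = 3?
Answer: -39/5 ≈ -7.8000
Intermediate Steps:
F(o, D) = 5*D² (F(o, D) = 5*(D*D) = 5*D²)
a(I) = 6 (a(I) = 2*3 = 6)
d(S, w) = 2*w/(6 + S) (d(S, w) = (w + w)/(S + 6) = (2*w)/(6 + S) = 2*w/(6 + S))
d(M(4, 6), -14) - F(1, 1) = 2*(-14)/(6 + 4) - 5*1² = 2*(-14)/10 - 5 = 2*(-14)*(⅒) - 1*5 = -14/5 - 5 = -39/5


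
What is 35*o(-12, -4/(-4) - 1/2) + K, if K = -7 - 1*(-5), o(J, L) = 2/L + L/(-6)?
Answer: 1621/12 ≈ 135.08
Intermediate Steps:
o(J, L) = 2/L - L/6 (o(J, L) = 2/L + L*(-⅙) = 2/L - L/6)
K = -2 (K = -7 + 5 = -2)
35*o(-12, -4/(-4) - 1/2) + K = 35*(2/(-4/(-4) - 1/2) - (-4/(-4) - 1/2)/6) - 2 = 35*(2/(-4*(-¼) - 1*½) - (-4*(-¼) - 1*½)/6) - 2 = 35*(2/(1 - ½) - (1 - ½)/6) - 2 = 35*(2/(½) - ⅙*½) - 2 = 35*(2*2 - 1/12) - 2 = 35*(4 - 1/12) - 2 = 35*(47/12) - 2 = 1645/12 - 2 = 1621/12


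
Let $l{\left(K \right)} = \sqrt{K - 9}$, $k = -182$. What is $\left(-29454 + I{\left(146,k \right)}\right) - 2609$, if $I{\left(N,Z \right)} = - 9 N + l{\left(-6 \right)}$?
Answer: $-33377 + i \sqrt{15} \approx -33377.0 + 3.873 i$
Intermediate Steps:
$l{\left(K \right)} = \sqrt{-9 + K}$
$I{\left(N,Z \right)} = - 9 N + i \sqrt{15}$ ($I{\left(N,Z \right)} = - 9 N + \sqrt{-9 - 6} = - 9 N + \sqrt{-15} = - 9 N + i \sqrt{15}$)
$\left(-29454 + I{\left(146,k \right)}\right) - 2609 = \left(-29454 + \left(\left(-9\right) 146 + i \sqrt{15}\right)\right) - 2609 = \left(-29454 - \left(1314 - i \sqrt{15}\right)\right) - 2609 = \left(-30768 + i \sqrt{15}\right) - 2609 = -33377 + i \sqrt{15}$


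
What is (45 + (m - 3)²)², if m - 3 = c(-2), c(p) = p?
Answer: 2401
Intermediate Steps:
m = 1 (m = 3 - 2 = 1)
(45 + (m - 3)²)² = (45 + (1 - 3)²)² = (45 + (-2)²)² = (45 + 4)² = 49² = 2401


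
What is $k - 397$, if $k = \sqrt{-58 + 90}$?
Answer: $-397 + 4 \sqrt{2} \approx -391.34$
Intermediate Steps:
$k = 4 \sqrt{2}$ ($k = \sqrt{32} = 4 \sqrt{2} \approx 5.6569$)
$k - 397 = 4 \sqrt{2} - 397 = -397 + 4 \sqrt{2}$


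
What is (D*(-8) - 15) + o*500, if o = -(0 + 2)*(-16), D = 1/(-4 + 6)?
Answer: 15981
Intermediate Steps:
D = 1/2 ≈ 0.50000
o = 32 (o = -1*2*(-16) = -2*(-16) = 32)
(D*(-8) - 15) + o*500 = ((1/2)*(-8) - 15) + 32*500 = (-4 - 15) + 16000 = -19 + 16000 = 15981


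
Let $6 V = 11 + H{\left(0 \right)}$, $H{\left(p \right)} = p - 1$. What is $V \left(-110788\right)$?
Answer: $- \frac{553940}{3} \approx -1.8465 \cdot 10^{5}$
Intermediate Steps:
$H{\left(p \right)} = -1 + p$
$V = \frac{5}{3}$ ($V = \frac{11 + \left(-1 + 0\right)}{6} = \frac{11 - 1}{6} = \frac{1}{6} \cdot 10 = \frac{5}{3} \approx 1.6667$)
$V \left(-110788\right) = \frac{5}{3} \left(-110788\right) = - \frac{553940}{3}$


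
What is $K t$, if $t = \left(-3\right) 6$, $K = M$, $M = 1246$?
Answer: $-22428$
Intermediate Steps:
$K = 1246$
$t = -18$
$K t = 1246 \left(-18\right) = -22428$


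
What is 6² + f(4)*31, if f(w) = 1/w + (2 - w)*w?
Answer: -817/4 ≈ -204.25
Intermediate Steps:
f(w) = 1/w + w*(2 - w)
6² + f(4)*31 = 6² + ((1 + 4²*(2 - 1*4))/4)*31 = 36 + ((1 + 16*(2 - 4))/4)*31 = 36 + ((1 + 16*(-2))/4)*31 = 36 + ((1 - 32)/4)*31 = 36 + ((¼)*(-31))*31 = 36 - 31/4*31 = 36 - 961/4 = -817/4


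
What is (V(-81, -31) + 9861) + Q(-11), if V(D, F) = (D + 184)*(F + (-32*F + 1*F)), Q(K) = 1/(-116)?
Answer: 12255515/116 ≈ 1.0565e+5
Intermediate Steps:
Q(K) = -1/116
V(D, F) = -30*F*(184 + D) (V(D, F) = (184 + D)*(F + (-32*F + F)) = (184 + D)*(F - 31*F) = (184 + D)*(-30*F) = -30*F*(184 + D))
(V(-81, -31) + 9861) + Q(-11) = (-30*(-31)*(184 - 81) + 9861) - 1/116 = (-30*(-31)*103 + 9861) - 1/116 = (95790 + 9861) - 1/116 = 105651 - 1/116 = 12255515/116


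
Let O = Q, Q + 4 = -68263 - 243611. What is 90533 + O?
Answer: -221345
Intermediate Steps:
Q = -311878 (Q = -4 + (-68263 - 243611) = -4 - 311874 = -311878)
O = -311878
90533 + O = 90533 - 311878 = -221345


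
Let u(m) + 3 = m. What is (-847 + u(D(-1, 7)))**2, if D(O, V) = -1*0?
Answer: 722500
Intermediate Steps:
D(O, V) = 0
u(m) = -3 + m
(-847 + u(D(-1, 7)))**2 = (-847 + (-3 + 0))**2 = (-847 - 3)**2 = (-850)**2 = 722500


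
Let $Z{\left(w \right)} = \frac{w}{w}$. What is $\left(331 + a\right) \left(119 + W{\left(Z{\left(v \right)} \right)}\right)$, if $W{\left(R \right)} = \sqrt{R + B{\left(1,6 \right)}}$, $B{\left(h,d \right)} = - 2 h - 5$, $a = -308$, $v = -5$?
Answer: $2737 + 23 i \sqrt{6} \approx 2737.0 + 56.338 i$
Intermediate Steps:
$Z{\left(w \right)} = 1$
$B{\left(h,d \right)} = -5 - 2 h$
$W{\left(R \right)} = \sqrt{-7 + R}$ ($W{\left(R \right)} = \sqrt{R - 7} = \sqrt{-7 + R}$)
$\left(331 + a\right) \left(119 + W{\left(Z{\left(v \right)} \right)}\right) = \left(331 - 308\right) \left(119 + \sqrt{-7 + 1}\right) = 23 \left(119 + \sqrt{-6}\right) = 23 \left(119 + i \sqrt{6}\right) = 2737 + 23 i \sqrt{6}$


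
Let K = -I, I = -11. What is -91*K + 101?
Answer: -900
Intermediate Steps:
K = 11 (K = -1*(-11) = 11)
-91*K + 101 = -91*11 + 101 = -1001 + 101 = -900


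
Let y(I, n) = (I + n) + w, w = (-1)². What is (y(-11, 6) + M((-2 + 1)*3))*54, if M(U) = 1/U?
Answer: -234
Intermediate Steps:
w = 1
y(I, n) = 1 + I + n (y(I, n) = (I + n) + 1 = 1 + I + n)
(y(-11, 6) + M((-2 + 1)*3))*54 = ((1 - 11 + 6) + 1/((-2 + 1)*3))*54 = (-4 + 1/(-1*3))*54 = (-4 + 1/(-3))*54 = (-4 - ⅓)*54 = -13/3*54 = -234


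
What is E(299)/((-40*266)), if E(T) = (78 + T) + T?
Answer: -169/2660 ≈ -0.063534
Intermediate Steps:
E(T) = 78 + 2*T
E(299)/((-40*266)) = (78 + 2*299)/((-40*266)) = (78 + 598)/(-10640) = 676*(-1/10640) = -169/2660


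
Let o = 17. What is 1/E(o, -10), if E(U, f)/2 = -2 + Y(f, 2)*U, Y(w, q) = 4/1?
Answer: 1/132 ≈ 0.0075758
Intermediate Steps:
Y(w, q) = 4 (Y(w, q) = 4*1 = 4)
E(U, f) = -4 + 8*U (E(U, f) = 2*(-2 + 4*U) = -4 + 8*U)
1/E(o, -10) = 1/(-4 + 8*17) = 1/(-4 + 136) = 1/132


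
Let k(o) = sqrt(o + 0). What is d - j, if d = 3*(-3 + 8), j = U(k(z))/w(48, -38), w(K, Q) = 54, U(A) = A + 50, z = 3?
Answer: 380/27 - sqrt(3)/54 ≈ 14.042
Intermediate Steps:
k(o) = sqrt(o)
U(A) = 50 + A
j = 25/27 + sqrt(3)/54 (j = (50 + sqrt(3))/54 = (50 + sqrt(3))*(1/54) = 25/27 + sqrt(3)/54 ≈ 0.95800)
d = 15 (d = 3*5 = 15)
d - j = 15 - (25/27 + sqrt(3)/54) = 15 + (-25/27 - sqrt(3)/54) = 380/27 - sqrt(3)/54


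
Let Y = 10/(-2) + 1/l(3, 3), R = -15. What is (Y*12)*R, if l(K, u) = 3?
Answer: 840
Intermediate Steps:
Y = -14/3 (Y = 10/(-2) + 1/3 = 10*(-½) + 1*(⅓) = -5 + ⅓ = -14/3 ≈ -4.6667)
(Y*12)*R = -14/3*12*(-15) = -56*(-15) = 840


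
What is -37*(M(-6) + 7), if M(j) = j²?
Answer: -1591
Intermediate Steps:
-37*(M(-6) + 7) = -37*((-6)² + 7) = -37*(36 + 7) = -37*43 = -1591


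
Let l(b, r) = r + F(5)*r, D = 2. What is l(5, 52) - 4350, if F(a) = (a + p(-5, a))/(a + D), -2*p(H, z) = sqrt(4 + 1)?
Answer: -29826/7 - 26*sqrt(5)/7 ≈ -4269.2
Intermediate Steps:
p(H, z) = -sqrt(5)/2 (p(H, z) = -sqrt(4 + 1)/2 = -sqrt(5)/2)
F(a) = (a - sqrt(5)/2)/(2 + a) (F(a) = (a - sqrt(5)/2)/(a + 2) = (a - sqrt(5)/2)/(2 + a))
l(b, r) = r + r*(5/7 - sqrt(5)/14) (l(b, r) = r + ((5 - sqrt(5)/2)/(2 + 5))*r = r + ((5 - sqrt(5)/2)/7)*r = r + (5/7 - sqrt(5)/14)*r = r + r*(5/7 - sqrt(5)/14))
l(5, 52) - 4350 = (1/14)*52*(24 - sqrt(5)) - 4350 = (624/7 - 26*sqrt(5)/7) - 4350 = -29826/7 - 26*sqrt(5)/7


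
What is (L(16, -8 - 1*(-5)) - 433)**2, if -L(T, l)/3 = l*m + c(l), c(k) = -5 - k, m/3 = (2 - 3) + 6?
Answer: 85264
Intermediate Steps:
m = 15 (m = 3*((2 - 3) + 6) = 3*(-1 + 6) = 3*5 = 15)
L(T, l) = 15 - 42*l (L(T, l) = -3*(l*15 + (-5 - l)) = -3*(15*l + (-5 - l)) = -3*(-5 + 14*l) = 15 - 42*l)
(L(16, -8 - 1*(-5)) - 433)**2 = ((15 - 42*(-8 - 1*(-5))) - 433)**2 = ((15 - 42*(-8 + 5)) - 433)**2 = ((15 - 42*(-3)) - 433)**2 = ((15 + 126) - 433)**2 = (141 - 433)**2 = (-292)**2 = 85264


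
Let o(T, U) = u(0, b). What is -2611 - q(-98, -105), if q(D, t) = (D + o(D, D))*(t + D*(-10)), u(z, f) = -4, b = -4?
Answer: 86639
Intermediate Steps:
o(T, U) = -4
q(D, t) = (-4 + D)*(t - 10*D) (q(D, t) = (D - 4)*(t + D*(-10)) = (-4 + D)*(t - 10*D))
-2611 - q(-98, -105) = -2611 - (-10*(-98)² - 4*(-105) + 40*(-98) - 98*(-105)) = -2611 - (-10*9604 + 420 - 3920 + 10290) = -2611 - (-96040 + 420 - 3920 + 10290) = -2611 - 1*(-89250) = -2611 + 89250 = 86639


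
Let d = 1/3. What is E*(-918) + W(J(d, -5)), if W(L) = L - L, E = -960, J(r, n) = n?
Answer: 881280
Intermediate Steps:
d = ⅓ (d = 1*(⅓) = ⅓ ≈ 0.33333)
W(L) = 0
E*(-918) + W(J(d, -5)) = -960*(-918) + 0 = 881280 + 0 = 881280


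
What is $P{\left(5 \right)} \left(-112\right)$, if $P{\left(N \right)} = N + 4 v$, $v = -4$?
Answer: $1232$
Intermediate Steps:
$P{\left(N \right)} = -16 + N$ ($P{\left(N \right)} = N + 4 \left(-4\right) = N - 16 = -16 + N$)
$P{\left(5 \right)} \left(-112\right) = \left(-16 + 5\right) \left(-112\right) = \left(-11\right) \left(-112\right) = 1232$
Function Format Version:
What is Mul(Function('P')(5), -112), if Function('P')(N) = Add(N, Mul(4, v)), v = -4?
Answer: 1232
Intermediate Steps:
Function('P')(N) = Add(-16, N) (Function('P')(N) = Add(N, Mul(4, -4)) = Add(N, -16) = Add(-16, N))
Mul(Function('P')(5), -112) = Mul(Add(-16, 5), -112) = Mul(-11, -112) = 1232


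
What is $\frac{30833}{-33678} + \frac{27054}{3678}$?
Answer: $\frac{132953473}{20644614} \approx 6.4401$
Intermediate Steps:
$\frac{30833}{-33678} + \frac{27054}{3678} = 30833 \left(- \frac{1}{33678}\right) + 27054 \cdot \frac{1}{3678} = - \frac{30833}{33678} + \frac{4509}{613} = \frac{132953473}{20644614}$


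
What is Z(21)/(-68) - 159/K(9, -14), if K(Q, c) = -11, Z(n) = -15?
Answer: 10977/748 ≈ 14.675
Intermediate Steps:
Z(21)/(-68) - 159/K(9, -14) = -15/(-68) - 159/(-11) = -15*(-1/68) - 159*(-1/11) = 15/68 + 159/11 = 10977/748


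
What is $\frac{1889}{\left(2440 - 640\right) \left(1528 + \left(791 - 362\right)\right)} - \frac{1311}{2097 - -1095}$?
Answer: $- \frac{2528563}{6164550} \approx -0.41018$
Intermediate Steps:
$\frac{1889}{\left(2440 - 640\right) \left(1528 + \left(791 - 362\right)\right)} - \frac{1311}{2097 - -1095} = \frac{1889}{1800 \left(1528 + 429\right)} - \frac{1311}{2097 + 1095} = \frac{1889}{1800 \cdot 1957} - \frac{1311}{3192} = \frac{1889}{3522600} - \frac{23}{56} = - \frac{2528563}{6164550}$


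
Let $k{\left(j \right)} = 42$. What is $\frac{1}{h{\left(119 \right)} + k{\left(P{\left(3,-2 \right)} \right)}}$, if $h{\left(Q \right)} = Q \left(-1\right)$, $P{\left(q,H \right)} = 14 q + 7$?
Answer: $- \frac{1}{77} \approx -0.012987$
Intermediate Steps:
$P{\left(q,H \right)} = 7 + 14 q$
$h{\left(Q \right)} = - Q$
$\frac{1}{h{\left(119 \right)} + k{\left(P{\left(3,-2 \right)} \right)}} = \frac{1}{\left(-1\right) 119 + 42} = \frac{1}{-119 + 42} = \frac{1}{-77} = - \frac{1}{77}$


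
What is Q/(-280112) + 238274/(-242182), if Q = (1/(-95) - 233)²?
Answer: -22532157182671/19132459736425 ≈ -1.1777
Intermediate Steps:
Q = 490002496/9025 (Q = (-1/95 - 233)² = (-22136/95)² = 490002496/9025 ≈ 54294.)
Q/(-280112) + 238274/(-242182) = (490002496/9025)/(-280112) + 238274/(-242182) = (490002496/9025)*(-1/280112) + 238274*(-1/242182) = -30625156/158000675 - 119137/121091 = -22532157182671/19132459736425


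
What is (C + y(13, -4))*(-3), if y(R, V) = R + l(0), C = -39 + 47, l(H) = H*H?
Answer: -63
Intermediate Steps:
l(H) = H²
C = 8
y(R, V) = R (y(R, V) = R + 0² = R + 0 = R)
(C + y(13, -4))*(-3) = (8 + 13)*(-3) = 21*(-3) = -63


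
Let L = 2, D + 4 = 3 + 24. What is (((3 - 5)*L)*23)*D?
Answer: -2116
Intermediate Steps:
D = 23 (D = -4 + (3 + 24) = -4 + 27 = 23)
(((3 - 5)*L)*23)*D = (((3 - 5)*2)*23)*23 = (-2*2*23)*23 = -4*23*23 = -92*23 = -2116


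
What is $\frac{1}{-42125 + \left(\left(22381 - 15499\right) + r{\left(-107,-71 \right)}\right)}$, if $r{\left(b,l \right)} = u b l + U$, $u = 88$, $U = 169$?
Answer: $\frac{1}{633462} \approx 1.5786 \cdot 10^{-6}$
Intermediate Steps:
$r{\left(b,l \right)} = 169 + 88 b l$ ($r{\left(b,l \right)} = 88 b l + 169 = 169 + 88 b l$)
$\frac{1}{-42125 + \left(\left(22381 - 15499\right) + r{\left(-107,-71 \right)}\right)} = \frac{1}{-42125 + \left(\left(22381 - 15499\right) + \left(169 + 88 \left(-107\right) \left(-71\right)\right)\right)} = \frac{1}{-42125 + \left(6882 + \left(169 + 668536\right)\right)} = \frac{1}{-42125 + \left(6882 + 668705\right)} = \frac{1}{-42125 + 675587} = \frac{1}{633462}$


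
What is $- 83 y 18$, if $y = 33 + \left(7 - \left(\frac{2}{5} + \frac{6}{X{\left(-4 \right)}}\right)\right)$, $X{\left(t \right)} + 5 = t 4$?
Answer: $- \frac{2085624}{35} \approx -59589.0$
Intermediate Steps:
$X{\left(t \right)} = -5 + 4 t$ ($X{\left(t \right)} = -5 + t 4 = -5 + 4 t$)
$y = \frac{1396}{35}$ ($y = 33 + \left(7 - \left(\frac{2}{5} + \frac{6}{-5 + 4 \left(-4\right)}\right)\right) = 33 + \left(7 - \left(\frac{2}{5} + \frac{6}{-5 - 16}\right)\right) = 33 + \left(7 - \left(\frac{2}{5} + \frac{6}{-21}\right)\right) = 33 + \left(7 - \frac{4}{35}\right) = 33 + \frac{241}{35} = \frac{1396}{35} \approx 39.886$)
$- 83 y 18 = \left(-83\right) \frac{1396}{35} \cdot 18 = \left(- \frac{115868}{35}\right) 18 = - \frac{2085624}{35}$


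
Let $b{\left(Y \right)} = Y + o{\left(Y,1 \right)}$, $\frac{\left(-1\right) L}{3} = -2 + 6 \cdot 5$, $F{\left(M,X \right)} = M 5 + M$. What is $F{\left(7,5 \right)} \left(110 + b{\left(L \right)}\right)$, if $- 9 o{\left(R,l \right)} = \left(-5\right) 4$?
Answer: $\frac{3556}{3} \approx 1185.3$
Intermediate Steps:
$o{\left(R,l \right)} = \frac{20}{9}$ ($o{\left(R,l \right)} = - \frac{\left(-5\right) 4}{9} = \left(- \frac{1}{9}\right) \left(-20\right) = \frac{20}{9}$)
$F{\left(M,X \right)} = 6 M$ ($F{\left(M,X \right)} = 5 M + M = 6 M$)
$L = -84$ ($L = - 3 \left(-2 + 6 \cdot 5\right) = - 3 \left(-2 + 30\right) = \left(-3\right) 28 = -84$)
$b{\left(Y \right)} = \frac{20}{9} + Y$ ($b{\left(Y \right)} = Y + \frac{20}{9} = \frac{20}{9} + Y$)
$F{\left(7,5 \right)} \left(110 + b{\left(L \right)}\right) = 6 \cdot 7 \left(110 + \left(\frac{20}{9} - 84\right)\right) = 42 \left(110 - \frac{736}{9}\right) = 42 \cdot \frac{254}{9} = \frac{3556}{3}$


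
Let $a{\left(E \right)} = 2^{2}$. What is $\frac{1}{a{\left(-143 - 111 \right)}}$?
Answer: $\frac{1}{4} \approx 0.25$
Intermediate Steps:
$a{\left(E \right)} = 4$
$\frac{1}{a{\left(-143 - 111 \right)}} = \frac{1}{4}$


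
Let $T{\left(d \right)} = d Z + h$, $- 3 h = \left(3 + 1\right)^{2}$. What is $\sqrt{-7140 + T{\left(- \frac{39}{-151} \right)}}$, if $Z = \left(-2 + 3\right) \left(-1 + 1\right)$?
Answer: $\frac{2 i \sqrt{16077}}{3} \approx 84.53 i$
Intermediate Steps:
$h = - \frac{16}{3}$ ($h = - \frac{\left(3 + 1\right)^{2}}{3} = - \frac{4^{2}}{3} = \left(- \frac{1}{3}\right) 16 = - \frac{16}{3} \approx -5.3333$)
$Z = 0$ ($Z = 1 \cdot 0 = 0$)
$T{\left(d \right)} = - \frac{16}{3}$ ($T{\left(d \right)} = d 0 - \frac{16}{3} = 0 - \frac{16}{3} = - \frac{16}{3}$)
$\sqrt{-7140 + T{\left(- \frac{39}{-151} \right)}} = \sqrt{-7140 - \frac{16}{3}} = \sqrt{- \frac{21436}{3}} = \frac{2 i \sqrt{16077}}{3}$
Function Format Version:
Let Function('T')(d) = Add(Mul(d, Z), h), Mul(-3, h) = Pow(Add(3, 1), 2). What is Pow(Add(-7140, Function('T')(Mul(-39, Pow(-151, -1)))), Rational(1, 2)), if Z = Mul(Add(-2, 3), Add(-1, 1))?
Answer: Mul(Rational(2, 3), I, Pow(16077, Rational(1, 2))) ≈ Mul(84.530, I)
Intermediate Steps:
h = Rational(-16, 3) (h = Mul(Rational(-1, 3), Pow(Add(3, 1), 2)) = Mul(Rational(-1, 3), Pow(4, 2)) = Mul(Rational(-1, 3), 16) = Rational(-16, 3) ≈ -5.3333)
Z = 0 (Z = Mul(1, 0) = 0)
Function('T')(d) = Rational(-16, 3) (Function('T')(d) = Add(Mul(d, 0), Rational(-16, 3)) = Add(0, Rational(-16, 3)) = Rational(-16, 3))
Pow(Add(-7140, Function('T')(Mul(-39, Pow(-151, -1)))), Rational(1, 2)) = Pow(Add(-7140, Rational(-16, 3)), Rational(1, 2)) = Pow(Rational(-21436, 3), Rational(1, 2)) = Mul(Rational(2, 3), I, Pow(16077, Rational(1, 2)))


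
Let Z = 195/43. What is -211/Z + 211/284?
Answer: -2535587/55380 ≈ -45.785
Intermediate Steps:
Z = 195/43 (Z = 195*(1/43) = 195/43 ≈ 4.5349)
-211/Z + 211/284 = -211/195/43 + 211/284 = -211*43/195 + 211*(1/284) = -9073/195 + 211/284 = -2535587/55380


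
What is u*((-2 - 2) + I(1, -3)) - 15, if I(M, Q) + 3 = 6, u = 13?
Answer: -28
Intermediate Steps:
I(M, Q) = 3 (I(M, Q) = -3 + 6 = 3)
u*((-2 - 2) + I(1, -3)) - 15 = 13*((-2 - 2) + 3) - 15 = 13*(-4 + 3) - 15 = 13*(-1) - 15 = -13 - 15 = -28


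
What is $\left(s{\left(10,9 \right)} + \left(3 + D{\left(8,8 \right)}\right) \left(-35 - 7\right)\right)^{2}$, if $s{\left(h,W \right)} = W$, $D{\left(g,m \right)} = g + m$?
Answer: $622521$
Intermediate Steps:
$\left(s{\left(10,9 \right)} + \left(3 + D{\left(8,8 \right)}\right) \left(-35 - 7\right)\right)^{2} = \left(9 + \left(3 + \left(8 + 8\right)\right) \left(-35 - 7\right)\right)^{2} = \left(9 + \left(3 + 16\right) \left(-42\right)\right)^{2} = \left(9 + 19 \left(-42\right)\right)^{2} = \left(9 - 798\right)^{2} = \left(-789\right)^{2} = 622521$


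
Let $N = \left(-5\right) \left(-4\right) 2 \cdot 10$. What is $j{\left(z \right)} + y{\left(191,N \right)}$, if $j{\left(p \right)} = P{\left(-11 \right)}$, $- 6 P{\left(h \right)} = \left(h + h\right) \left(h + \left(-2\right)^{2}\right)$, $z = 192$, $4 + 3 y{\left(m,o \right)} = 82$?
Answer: $\frac{1}{3} \approx 0.33333$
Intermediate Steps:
$N = 400$ ($N = 20 \cdot 2 \cdot 10 = 40 \cdot 10 = 400$)
$y{\left(m,o \right)} = 26$ ($y{\left(m,o \right)} = - \frac{4}{3} + \frac{1}{3} \cdot 82 = - \frac{4}{3} + \frac{82}{3} = 26$)
$P{\left(h \right)} = - \frac{h \left(4 + h\right)}{3}$ ($P{\left(h \right)} = - \frac{\left(h + h\right) \left(h + \left(-2\right)^{2}\right)}{6} = - \frac{2 h \left(h + 4\right)}{6} = - \frac{2 h \left(4 + h\right)}{6} = - \frac{h \left(4 + h\right)}{3}$)
$j{\left(p \right)} = - \frac{77}{3}$ ($j{\left(p \right)} = \left(- \frac{1}{3}\right) \left(-11\right) \left(4 - 11\right) = \left(- \frac{1}{3}\right) \left(-11\right) \left(-7\right) = - \frac{77}{3}$)
$j{\left(z \right)} + y{\left(191,N \right)} = - \frac{77}{3} + 26 = \frac{1}{3}$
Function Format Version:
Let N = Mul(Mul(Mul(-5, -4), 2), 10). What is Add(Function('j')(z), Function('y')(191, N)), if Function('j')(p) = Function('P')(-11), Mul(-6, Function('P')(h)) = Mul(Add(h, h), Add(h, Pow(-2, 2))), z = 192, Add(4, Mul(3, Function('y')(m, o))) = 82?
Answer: Rational(1, 3) ≈ 0.33333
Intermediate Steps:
N = 400 (N = Mul(Mul(20, 2), 10) = Mul(40, 10) = 400)
Function('y')(m, o) = 26 (Function('y')(m, o) = Add(Rational(-4, 3), Mul(Rational(1, 3), 82)) = Add(Rational(-4, 3), Rational(82, 3)) = 26)
Function('P')(h) = Mul(Rational(-1, 3), h, Add(4, h)) (Function('P')(h) = Mul(Rational(-1, 6), Mul(Add(h, h), Add(h, Pow(-2, 2)))) = Mul(Rational(-1, 6), Mul(Mul(2, h), Add(h, 4))) = Mul(Rational(-1, 6), Mul(Mul(2, h), Add(4, h))) = Mul(Rational(-1, 6), Mul(2, h, Add(4, h))) = Mul(Rational(-1, 3), h, Add(4, h)))
Function('j')(p) = Rational(-77, 3) (Function('j')(p) = Mul(Rational(-1, 3), -11, Add(4, -11)) = Mul(Rational(-1, 3), -11, -7) = Rational(-77, 3))
Add(Function('j')(z), Function('y')(191, N)) = Add(Rational(-77, 3), 26) = Rational(1, 3)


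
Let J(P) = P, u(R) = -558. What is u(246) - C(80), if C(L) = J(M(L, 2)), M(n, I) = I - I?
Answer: -558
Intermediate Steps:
M(n, I) = 0
C(L) = 0
u(246) - C(80) = -558 - 1*0 = -558 + 0 = -558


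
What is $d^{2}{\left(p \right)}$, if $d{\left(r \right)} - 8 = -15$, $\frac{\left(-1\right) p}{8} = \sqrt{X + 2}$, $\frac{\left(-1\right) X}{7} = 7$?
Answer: $49$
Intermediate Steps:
$X = -49$ ($X = \left(-7\right) 7 = -49$)
$p = - 8 i \sqrt{47}$ ($p = - 8 \sqrt{-49 + 2} = - 8 \sqrt{-47} = - 8 i \sqrt{47} \approx - 54.845 i$)
$d{\left(r \right)} = -7$ ($d{\left(r \right)} = 8 - 15 = -7$)
$d^{2}{\left(p \right)} = \left(-7\right)^{2} = 49$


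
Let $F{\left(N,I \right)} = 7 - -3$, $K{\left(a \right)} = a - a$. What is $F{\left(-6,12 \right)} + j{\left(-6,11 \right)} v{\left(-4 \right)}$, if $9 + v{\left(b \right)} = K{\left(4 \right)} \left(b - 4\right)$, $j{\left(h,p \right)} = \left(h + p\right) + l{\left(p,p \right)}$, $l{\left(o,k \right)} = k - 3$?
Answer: $-107$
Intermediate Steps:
$K{\left(a \right)} = 0$
$l{\left(o,k \right)} = -3 + k$
$j{\left(h,p \right)} = -3 + h + 2 p$ ($j{\left(h,p \right)} = \left(h + p\right) + \left(-3 + p\right) = -3 + h + 2 p$)
$v{\left(b \right)} = -9$ ($v{\left(b \right)} = -9 + 0 \left(b - 4\right) = -9 + 0 \left(-4 + b\right) = -9 + 0 = -9$)
$F{\left(N,I \right)} = 10$ ($F{\left(N,I \right)} = 7 + 3 = 10$)
$F{\left(-6,12 \right)} + j{\left(-6,11 \right)} v{\left(-4 \right)} = 10 + \left(-3 - 6 + 2 \cdot 11\right) \left(-9\right) = 10 + \left(-3 - 6 + 22\right) \left(-9\right) = 10 + 13 \left(-9\right) = 10 - 117 = -107$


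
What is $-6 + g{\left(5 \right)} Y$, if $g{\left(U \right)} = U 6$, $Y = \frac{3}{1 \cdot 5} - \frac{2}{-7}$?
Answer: $\frac{144}{7} \approx 20.571$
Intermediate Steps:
$Y = \frac{31}{35}$ ($Y = \frac{3}{5} - - \frac{2}{7} = 3 \cdot \frac{1}{5} + \frac{2}{7} = \frac{3}{5} + \frac{2}{7} = \frac{31}{35} \approx 0.88571$)
$g{\left(U \right)} = 6 U$
$-6 + g{\left(5 \right)} Y = -6 + 6 \cdot 5 \cdot \frac{31}{35} = -6 + 30 \cdot \frac{31}{35} = -6 + \frac{186}{7} = \frac{144}{7}$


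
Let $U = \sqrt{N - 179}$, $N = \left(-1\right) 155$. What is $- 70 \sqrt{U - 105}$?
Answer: $- 70 \sqrt{-105 + i \sqrt{334}} \approx -62.19 - 719.98 i$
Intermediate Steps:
$N = -155$
$U = i \sqrt{334}$ ($U = \sqrt{-155 - 179} = \sqrt{-334} = i \sqrt{334} \approx 18.276 i$)
$- 70 \sqrt{U - 105} = - 70 \sqrt{i \sqrt{334} - 105} = - 70 \sqrt{-105 + i \sqrt{334}}$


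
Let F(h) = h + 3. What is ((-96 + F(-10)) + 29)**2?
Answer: 5476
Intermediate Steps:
F(h) = 3 + h
((-96 + F(-10)) + 29)**2 = ((-96 + (3 - 10)) + 29)**2 = ((-96 - 7) + 29)**2 = (-103 + 29)**2 = (-74)**2 = 5476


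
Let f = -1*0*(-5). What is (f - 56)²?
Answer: 3136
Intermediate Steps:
f = 0 (f = 0*(-5) = 0)
(f - 56)² = (0 - 56)² = (-56)² = 3136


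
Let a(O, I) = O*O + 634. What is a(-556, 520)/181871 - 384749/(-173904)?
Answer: 123844927459/31628094384 ≈ 3.9157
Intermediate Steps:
a(O, I) = 634 + O² (a(O, I) = O² + 634 = 634 + O²)
a(-556, 520)/181871 - 384749/(-173904) = (634 + (-556)²)/181871 - 384749/(-173904) = (634 + 309136)*(1/181871) - 384749*(-1/173904) = 309770*(1/181871) + 384749/173904 = 309770/181871 + 384749/173904 = 123844927459/31628094384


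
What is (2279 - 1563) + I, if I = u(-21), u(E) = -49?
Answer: 667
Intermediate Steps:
I = -49
(2279 - 1563) + I = (2279 - 1563) - 49 = 716 - 49 = 667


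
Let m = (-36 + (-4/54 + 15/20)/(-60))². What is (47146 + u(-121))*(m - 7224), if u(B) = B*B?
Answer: -15377859162692917/41990400 ≈ -3.6622e+8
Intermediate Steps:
m = 54453622609/41990400 (m = (-36 + (-4*1/54 + 15*(1/20))*(-1/60))² = (-36 + (-2/27 + ¾)*(-1/60))² = (-36 + (73/108)*(-1/60))² = (-36 - 73/6480)² = (-233353/6480)² = 54453622609/41990400 ≈ 1296.8)
u(B) = B²
(47146 + u(-121))*(m - 7224) = (47146 + (-121)²)*(54453622609/41990400 - 7224) = (47146 + 14641)*(-248885026991/41990400) = 61787*(-248885026991/41990400) = -15377859162692917/41990400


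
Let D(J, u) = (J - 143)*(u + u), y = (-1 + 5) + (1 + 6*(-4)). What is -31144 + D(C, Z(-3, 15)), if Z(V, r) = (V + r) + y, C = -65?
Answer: -28232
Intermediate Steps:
y = -19 (y = 4 + (1 - 24) = 4 - 23 = -19)
Z(V, r) = -19 + V + r (Z(V, r) = (V + r) - 19 = -19 + V + r)
D(J, u) = 2*u*(-143 + J) (D(J, u) = (-143 + J)*(2*u) = 2*u*(-143 + J))
-31144 + D(C, Z(-3, 15)) = -31144 + 2*(-19 - 3 + 15)*(-143 - 65) = -31144 + 2*(-7)*(-208) = -31144 + 2912 = -28232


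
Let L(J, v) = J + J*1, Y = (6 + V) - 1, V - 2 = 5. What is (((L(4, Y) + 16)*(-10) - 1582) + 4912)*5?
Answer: 15450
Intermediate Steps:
V = 7 (V = 2 + 5 = 7)
Y = 12 (Y = (6 + 7) - 1 = 13 - 1 = 12)
L(J, v) = 2*J (L(J, v) = J + J = 2*J)
(((L(4, Y) + 16)*(-10) - 1582) + 4912)*5 = (((2*4 + 16)*(-10) - 1582) + 4912)*5 = (((8 + 16)*(-10) - 1582) + 4912)*5 = ((24*(-10) - 1582) + 4912)*5 = ((-240 - 1582) + 4912)*5 = (-1822 + 4912)*5 = 3090*5 = 15450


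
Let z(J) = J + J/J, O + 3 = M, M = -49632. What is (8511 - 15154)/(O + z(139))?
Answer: 6643/49495 ≈ 0.13422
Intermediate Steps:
O = -49635 (O = -3 - 49632 = -49635)
z(J) = 1 + J (z(J) = J + 1 = 1 + J)
(8511 - 15154)/(O + z(139)) = (8511 - 15154)/(-49635 + (1 + 139)) = -6643/(-49635 + 140) = -6643/(-49495) = -6643*(-1/49495) = 6643/49495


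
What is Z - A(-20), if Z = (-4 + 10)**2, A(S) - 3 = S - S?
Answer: 33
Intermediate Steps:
A(S) = 3 (A(S) = 3 + (S - S) = 3 + 0 = 3)
Z = 36 (Z = 6**2 = 36)
Z - A(-20) = 36 - 1*3 = 36 - 3 = 33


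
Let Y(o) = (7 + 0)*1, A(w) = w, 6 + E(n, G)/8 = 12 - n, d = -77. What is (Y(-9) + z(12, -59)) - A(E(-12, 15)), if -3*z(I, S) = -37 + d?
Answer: -99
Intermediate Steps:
E(n, G) = 48 - 8*n (E(n, G) = -48 + 8*(12 - n) = -48 + (96 - 8*n) = 48 - 8*n)
z(I, S) = 38 (z(I, S) = -(-37 - 77)/3 = -1/3*(-114) = 38)
Y(o) = 7 (Y(o) = 7*1 = 7)
(Y(-9) + z(12, -59)) - A(E(-12, 15)) = (7 + 38) - (48 - 8*(-12)) = 45 - (48 + 96) = 45 - 1*144 = 45 - 144 = -99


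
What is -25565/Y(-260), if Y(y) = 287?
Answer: -25565/287 ≈ -89.077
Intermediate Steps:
-25565/Y(-260) = -25565/287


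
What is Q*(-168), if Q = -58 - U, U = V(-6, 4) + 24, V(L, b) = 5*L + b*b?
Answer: 11424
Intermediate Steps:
V(L, b) = b² + 5*L (V(L, b) = 5*L + b² = b² + 5*L)
U = 10 (U = (4² + 5*(-6)) + 24 = (16 - 30) + 24 = -14 + 24 = 10)
Q = -68 (Q = -58 - 1*10 = -58 - 10 = -68)
Q*(-168) = -68*(-168) = 11424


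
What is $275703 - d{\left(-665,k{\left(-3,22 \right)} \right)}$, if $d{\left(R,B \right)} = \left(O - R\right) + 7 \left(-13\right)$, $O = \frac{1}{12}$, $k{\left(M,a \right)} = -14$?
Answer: $\frac{3301547}{12} \approx 2.7513 \cdot 10^{5}$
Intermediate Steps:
$O = \frac{1}{12} \approx 0.083333$
$d{\left(R,B \right)} = - \frac{1091}{12} - R$ ($d{\left(R,B \right)} = \left(\frac{1}{12} - R\right) + 7 \left(-13\right) = \left(\frac{1}{12} - R\right) - 91 = - \frac{1091}{12} - R$)
$275703 - d{\left(-665,k{\left(-3,22 \right)} \right)} = 275703 - \left(- \frac{1091}{12} - -665\right) = 275703 - \left(- \frac{1091}{12} + 665\right) = 275703 - \frac{6889}{12} = \frac{3301547}{12}$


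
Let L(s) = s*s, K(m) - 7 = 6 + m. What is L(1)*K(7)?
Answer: 20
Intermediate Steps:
K(m) = 13 + m (K(m) = 7 + (6 + m) = 13 + m)
L(s) = s²
L(1)*K(7) = 1²*(13 + 7) = 1*20 = 20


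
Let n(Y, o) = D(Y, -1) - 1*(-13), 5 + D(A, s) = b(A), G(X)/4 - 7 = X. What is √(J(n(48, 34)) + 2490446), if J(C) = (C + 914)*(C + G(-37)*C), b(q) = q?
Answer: I*√3973634 ≈ 1993.4*I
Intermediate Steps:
G(X) = 28 + 4*X
D(A, s) = -5 + A
n(Y, o) = 8 + Y (n(Y, o) = (-5 + Y) - 1*(-13) = (-5 + Y) + 13 = 8 + Y)
J(C) = -119*C*(914 + C) (J(C) = (C + 914)*(C + (28 + 4*(-37))*C) = (914 + C)*(C + (28 - 148)*C) = (914 + C)*(C - 120*C) = (914 + C)*(-119*C) = -119*C*(914 + C))
√(J(n(48, 34)) + 2490446) = √(-119*(8 + 48)*(914 + (8 + 48)) + 2490446) = √(-119*56*(914 + 56) + 2490446) = √(-119*56*970 + 2490446) = √(-6464080 + 2490446) = √(-3973634) = I*√3973634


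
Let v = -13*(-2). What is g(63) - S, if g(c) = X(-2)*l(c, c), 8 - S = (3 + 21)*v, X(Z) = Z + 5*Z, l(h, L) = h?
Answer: -140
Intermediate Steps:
v = 26
X(Z) = 6*Z
S = -616 (S = 8 - (3 + 21)*26 = 8 - 24*26 = 8 - 1*624 = 8 - 624 = -616)
g(c) = -12*c (g(c) = (6*(-2))*c = -12*c)
g(63) - S = -12*63 - 1*(-616) = -756 + 616 = -140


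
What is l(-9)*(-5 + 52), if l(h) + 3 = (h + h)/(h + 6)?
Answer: 141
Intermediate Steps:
l(h) = -3 + 2*h/(6 + h) (l(h) = -3 + (h + h)/(h + 6) = -3 + (2*h)/(6 + h) = -3 + 2*h/(6 + h))
l(-9)*(-5 + 52) = ((-18 - 1*(-9))/(6 - 9))*(-5 + 52) = ((-18 + 9)/(-3))*47 = -⅓*(-9)*47 = 3*47 = 141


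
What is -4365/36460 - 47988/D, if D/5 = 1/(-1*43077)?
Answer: 15073869817827/36460 ≈ 4.1344e+8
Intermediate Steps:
D = -5/43077 (D = 5/((-1*43077)) = 5/(-43077) = 5*(-1/43077) = -5/43077 ≈ -0.00011607)
-4365/36460 - 47988/D = -4365/36460 - 47988/(-5/43077) = -4365*1/36460 - 47988*(-43077/5) = -873/7292 + 2067179076/5 = 15073869817827/36460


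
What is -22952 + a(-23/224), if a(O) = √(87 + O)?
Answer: -22952 + √272510/56 ≈ -22943.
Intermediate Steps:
-22952 + a(-23/224) = -22952 + √(87 - 23/224) = -22952 + √(19465/224) = -22952 + √272510/56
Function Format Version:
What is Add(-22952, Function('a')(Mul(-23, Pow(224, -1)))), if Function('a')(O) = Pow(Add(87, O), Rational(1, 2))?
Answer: Add(-22952, Mul(Rational(1, 56), Pow(272510, Rational(1, 2)))) ≈ -22943.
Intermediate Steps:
Add(-22952, Function('a')(Mul(-23, Pow(224, -1)))) = Add(-22952, Pow(Add(87, Mul(-23, Pow(224, -1))), Rational(1, 2))) = Add(-22952, Pow(Add(87, Mul(-23, Rational(1, 224))), Rational(1, 2))) = Add(-22952, Pow(Add(87, Rational(-23, 224)), Rational(1, 2))) = Add(-22952, Pow(Rational(19465, 224), Rational(1, 2))) = Add(-22952, Mul(Rational(1, 56), Pow(272510, Rational(1, 2))))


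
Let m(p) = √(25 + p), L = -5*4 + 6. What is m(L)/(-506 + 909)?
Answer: √11/403 ≈ 0.0082298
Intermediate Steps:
L = -14 (L = -20 + 6 = -14)
m(L)/(-506 + 909) = √(25 - 14)/(-506 + 909) = √11/403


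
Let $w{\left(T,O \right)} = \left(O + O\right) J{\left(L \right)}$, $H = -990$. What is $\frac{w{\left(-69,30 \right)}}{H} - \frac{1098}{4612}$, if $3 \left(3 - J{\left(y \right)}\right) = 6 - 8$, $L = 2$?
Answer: $- \frac{9553}{20754} \approx -0.4603$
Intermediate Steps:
$J{\left(y \right)} = \frac{11}{3}$ ($J{\left(y \right)} = 3 - \frac{6 - 8}{3} = 3 - - \frac{2}{3} = 3 + \frac{2}{3} = \frac{11}{3}$)
$w{\left(T,O \right)} = \frac{22 O}{3}$ ($w{\left(T,O \right)} = \left(O + O\right) \frac{11}{3} = 2 O \frac{11}{3} = \frac{22 O}{3}$)
$\frac{w{\left(-69,30 \right)}}{H} - \frac{1098}{4612} = \frac{\frac{22}{3} \cdot 30}{-990} - \frac{1098}{4612} = 220 \left(- \frac{1}{990}\right) - \frac{549}{2306} = - \frac{2}{9} - \frac{549}{2306} = - \frac{9553}{20754}$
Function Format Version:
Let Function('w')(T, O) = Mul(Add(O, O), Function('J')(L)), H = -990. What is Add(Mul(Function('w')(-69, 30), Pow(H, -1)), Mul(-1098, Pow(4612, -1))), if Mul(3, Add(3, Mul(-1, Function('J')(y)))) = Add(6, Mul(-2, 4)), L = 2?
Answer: Rational(-9553, 20754) ≈ -0.46030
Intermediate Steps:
Function('J')(y) = Rational(11, 3) (Function('J')(y) = Add(3, Mul(Rational(-1, 3), Add(6, Mul(-2, 4)))) = Add(3, Mul(Rational(-1, 3), Add(6, -8))) = Add(3, Mul(Rational(-1, 3), -2)) = Add(3, Rational(2, 3)) = Rational(11, 3))
Function('w')(T, O) = Mul(Rational(22, 3), O) (Function('w')(T, O) = Mul(Add(O, O), Rational(11, 3)) = Mul(Mul(2, O), Rational(11, 3)) = Mul(Rational(22, 3), O))
Add(Mul(Function('w')(-69, 30), Pow(H, -1)), Mul(-1098, Pow(4612, -1))) = Add(Mul(Mul(Rational(22, 3), 30), Pow(-990, -1)), Mul(-1098, Pow(4612, -1))) = Add(Mul(220, Rational(-1, 990)), Mul(-1098, Rational(1, 4612))) = Add(Rational(-2, 9), Rational(-549, 2306)) = Rational(-9553, 20754)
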